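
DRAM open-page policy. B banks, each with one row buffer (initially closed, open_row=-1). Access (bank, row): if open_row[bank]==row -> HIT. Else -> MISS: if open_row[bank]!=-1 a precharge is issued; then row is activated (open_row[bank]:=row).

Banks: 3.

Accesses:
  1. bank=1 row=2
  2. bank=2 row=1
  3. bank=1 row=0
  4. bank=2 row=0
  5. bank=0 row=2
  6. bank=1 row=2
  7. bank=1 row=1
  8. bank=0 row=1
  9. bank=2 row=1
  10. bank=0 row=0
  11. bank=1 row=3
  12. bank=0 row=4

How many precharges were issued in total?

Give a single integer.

Acc 1: bank1 row2 -> MISS (open row2); precharges=0
Acc 2: bank2 row1 -> MISS (open row1); precharges=0
Acc 3: bank1 row0 -> MISS (open row0); precharges=1
Acc 4: bank2 row0 -> MISS (open row0); precharges=2
Acc 5: bank0 row2 -> MISS (open row2); precharges=2
Acc 6: bank1 row2 -> MISS (open row2); precharges=3
Acc 7: bank1 row1 -> MISS (open row1); precharges=4
Acc 8: bank0 row1 -> MISS (open row1); precharges=5
Acc 9: bank2 row1 -> MISS (open row1); precharges=6
Acc 10: bank0 row0 -> MISS (open row0); precharges=7
Acc 11: bank1 row3 -> MISS (open row3); precharges=8
Acc 12: bank0 row4 -> MISS (open row4); precharges=9

Answer: 9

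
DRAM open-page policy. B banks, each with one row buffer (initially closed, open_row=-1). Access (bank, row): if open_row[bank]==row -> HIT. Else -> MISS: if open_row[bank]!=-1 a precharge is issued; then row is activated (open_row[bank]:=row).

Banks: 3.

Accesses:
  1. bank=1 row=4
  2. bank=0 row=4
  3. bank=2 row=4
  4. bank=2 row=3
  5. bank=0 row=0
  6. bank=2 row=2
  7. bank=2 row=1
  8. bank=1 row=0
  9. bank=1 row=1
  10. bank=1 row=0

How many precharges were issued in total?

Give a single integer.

Answer: 7

Derivation:
Acc 1: bank1 row4 -> MISS (open row4); precharges=0
Acc 2: bank0 row4 -> MISS (open row4); precharges=0
Acc 3: bank2 row4 -> MISS (open row4); precharges=0
Acc 4: bank2 row3 -> MISS (open row3); precharges=1
Acc 5: bank0 row0 -> MISS (open row0); precharges=2
Acc 6: bank2 row2 -> MISS (open row2); precharges=3
Acc 7: bank2 row1 -> MISS (open row1); precharges=4
Acc 8: bank1 row0 -> MISS (open row0); precharges=5
Acc 9: bank1 row1 -> MISS (open row1); precharges=6
Acc 10: bank1 row0 -> MISS (open row0); precharges=7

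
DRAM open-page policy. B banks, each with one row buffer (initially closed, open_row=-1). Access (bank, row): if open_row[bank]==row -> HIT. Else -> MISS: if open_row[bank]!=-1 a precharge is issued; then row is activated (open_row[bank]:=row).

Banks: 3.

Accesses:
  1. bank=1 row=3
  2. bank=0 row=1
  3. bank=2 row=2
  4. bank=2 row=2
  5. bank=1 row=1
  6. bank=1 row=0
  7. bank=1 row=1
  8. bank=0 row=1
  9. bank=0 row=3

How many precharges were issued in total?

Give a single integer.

Answer: 4

Derivation:
Acc 1: bank1 row3 -> MISS (open row3); precharges=0
Acc 2: bank0 row1 -> MISS (open row1); precharges=0
Acc 3: bank2 row2 -> MISS (open row2); precharges=0
Acc 4: bank2 row2 -> HIT
Acc 5: bank1 row1 -> MISS (open row1); precharges=1
Acc 6: bank1 row0 -> MISS (open row0); precharges=2
Acc 7: bank1 row1 -> MISS (open row1); precharges=3
Acc 8: bank0 row1 -> HIT
Acc 9: bank0 row3 -> MISS (open row3); precharges=4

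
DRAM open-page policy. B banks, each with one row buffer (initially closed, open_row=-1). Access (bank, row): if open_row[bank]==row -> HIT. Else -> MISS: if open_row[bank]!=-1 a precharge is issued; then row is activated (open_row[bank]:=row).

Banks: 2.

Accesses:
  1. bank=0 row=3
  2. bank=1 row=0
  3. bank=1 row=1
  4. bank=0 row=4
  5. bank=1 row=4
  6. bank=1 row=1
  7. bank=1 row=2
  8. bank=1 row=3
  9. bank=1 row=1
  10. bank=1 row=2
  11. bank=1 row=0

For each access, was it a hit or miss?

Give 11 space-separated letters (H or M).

Acc 1: bank0 row3 -> MISS (open row3); precharges=0
Acc 2: bank1 row0 -> MISS (open row0); precharges=0
Acc 3: bank1 row1 -> MISS (open row1); precharges=1
Acc 4: bank0 row4 -> MISS (open row4); precharges=2
Acc 5: bank1 row4 -> MISS (open row4); precharges=3
Acc 6: bank1 row1 -> MISS (open row1); precharges=4
Acc 7: bank1 row2 -> MISS (open row2); precharges=5
Acc 8: bank1 row3 -> MISS (open row3); precharges=6
Acc 9: bank1 row1 -> MISS (open row1); precharges=7
Acc 10: bank1 row2 -> MISS (open row2); precharges=8
Acc 11: bank1 row0 -> MISS (open row0); precharges=9

Answer: M M M M M M M M M M M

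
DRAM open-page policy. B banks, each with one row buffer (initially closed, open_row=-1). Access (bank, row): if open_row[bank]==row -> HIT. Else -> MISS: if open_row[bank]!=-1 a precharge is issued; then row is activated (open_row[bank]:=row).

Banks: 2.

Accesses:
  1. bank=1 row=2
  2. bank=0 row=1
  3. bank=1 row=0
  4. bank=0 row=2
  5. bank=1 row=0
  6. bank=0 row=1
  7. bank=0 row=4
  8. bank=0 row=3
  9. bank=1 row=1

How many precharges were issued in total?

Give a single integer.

Answer: 6

Derivation:
Acc 1: bank1 row2 -> MISS (open row2); precharges=0
Acc 2: bank0 row1 -> MISS (open row1); precharges=0
Acc 3: bank1 row0 -> MISS (open row0); precharges=1
Acc 4: bank0 row2 -> MISS (open row2); precharges=2
Acc 5: bank1 row0 -> HIT
Acc 6: bank0 row1 -> MISS (open row1); precharges=3
Acc 7: bank0 row4 -> MISS (open row4); precharges=4
Acc 8: bank0 row3 -> MISS (open row3); precharges=5
Acc 9: bank1 row1 -> MISS (open row1); precharges=6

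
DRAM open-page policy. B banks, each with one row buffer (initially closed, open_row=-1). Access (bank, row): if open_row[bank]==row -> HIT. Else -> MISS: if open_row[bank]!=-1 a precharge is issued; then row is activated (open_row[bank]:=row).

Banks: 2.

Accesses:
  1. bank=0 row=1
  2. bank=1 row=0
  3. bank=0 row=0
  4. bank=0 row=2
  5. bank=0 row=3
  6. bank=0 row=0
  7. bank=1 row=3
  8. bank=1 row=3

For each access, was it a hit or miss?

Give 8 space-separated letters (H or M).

Answer: M M M M M M M H

Derivation:
Acc 1: bank0 row1 -> MISS (open row1); precharges=0
Acc 2: bank1 row0 -> MISS (open row0); precharges=0
Acc 3: bank0 row0 -> MISS (open row0); precharges=1
Acc 4: bank0 row2 -> MISS (open row2); precharges=2
Acc 5: bank0 row3 -> MISS (open row3); precharges=3
Acc 6: bank0 row0 -> MISS (open row0); precharges=4
Acc 7: bank1 row3 -> MISS (open row3); precharges=5
Acc 8: bank1 row3 -> HIT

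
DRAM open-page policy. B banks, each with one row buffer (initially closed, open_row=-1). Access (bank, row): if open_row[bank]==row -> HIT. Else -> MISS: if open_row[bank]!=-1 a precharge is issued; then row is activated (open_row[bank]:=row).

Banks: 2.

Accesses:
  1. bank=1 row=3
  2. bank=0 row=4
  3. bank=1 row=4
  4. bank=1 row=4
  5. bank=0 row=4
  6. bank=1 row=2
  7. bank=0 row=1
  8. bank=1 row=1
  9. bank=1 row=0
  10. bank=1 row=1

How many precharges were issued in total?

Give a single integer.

Answer: 6

Derivation:
Acc 1: bank1 row3 -> MISS (open row3); precharges=0
Acc 2: bank0 row4 -> MISS (open row4); precharges=0
Acc 3: bank1 row4 -> MISS (open row4); precharges=1
Acc 4: bank1 row4 -> HIT
Acc 5: bank0 row4 -> HIT
Acc 6: bank1 row2 -> MISS (open row2); precharges=2
Acc 7: bank0 row1 -> MISS (open row1); precharges=3
Acc 8: bank1 row1 -> MISS (open row1); precharges=4
Acc 9: bank1 row0 -> MISS (open row0); precharges=5
Acc 10: bank1 row1 -> MISS (open row1); precharges=6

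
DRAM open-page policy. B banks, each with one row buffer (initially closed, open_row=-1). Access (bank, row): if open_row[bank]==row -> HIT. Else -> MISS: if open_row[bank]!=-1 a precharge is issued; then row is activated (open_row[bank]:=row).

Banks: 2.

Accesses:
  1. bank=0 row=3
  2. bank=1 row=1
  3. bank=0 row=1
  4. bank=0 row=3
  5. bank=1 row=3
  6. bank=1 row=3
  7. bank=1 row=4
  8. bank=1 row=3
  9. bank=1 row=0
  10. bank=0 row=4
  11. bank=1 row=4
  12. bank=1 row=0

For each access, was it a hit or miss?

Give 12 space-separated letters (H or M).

Acc 1: bank0 row3 -> MISS (open row3); precharges=0
Acc 2: bank1 row1 -> MISS (open row1); precharges=0
Acc 3: bank0 row1 -> MISS (open row1); precharges=1
Acc 4: bank0 row3 -> MISS (open row3); precharges=2
Acc 5: bank1 row3 -> MISS (open row3); precharges=3
Acc 6: bank1 row3 -> HIT
Acc 7: bank1 row4 -> MISS (open row4); precharges=4
Acc 8: bank1 row3 -> MISS (open row3); precharges=5
Acc 9: bank1 row0 -> MISS (open row0); precharges=6
Acc 10: bank0 row4 -> MISS (open row4); precharges=7
Acc 11: bank1 row4 -> MISS (open row4); precharges=8
Acc 12: bank1 row0 -> MISS (open row0); precharges=9

Answer: M M M M M H M M M M M M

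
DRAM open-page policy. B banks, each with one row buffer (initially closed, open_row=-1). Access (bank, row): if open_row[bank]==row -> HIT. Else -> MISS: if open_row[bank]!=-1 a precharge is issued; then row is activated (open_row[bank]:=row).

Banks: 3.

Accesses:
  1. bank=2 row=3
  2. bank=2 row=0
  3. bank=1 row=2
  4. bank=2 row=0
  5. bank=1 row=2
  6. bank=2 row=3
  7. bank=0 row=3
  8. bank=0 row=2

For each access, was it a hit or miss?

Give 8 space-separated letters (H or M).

Acc 1: bank2 row3 -> MISS (open row3); precharges=0
Acc 2: bank2 row0 -> MISS (open row0); precharges=1
Acc 3: bank1 row2 -> MISS (open row2); precharges=1
Acc 4: bank2 row0 -> HIT
Acc 5: bank1 row2 -> HIT
Acc 6: bank2 row3 -> MISS (open row3); precharges=2
Acc 7: bank0 row3 -> MISS (open row3); precharges=2
Acc 8: bank0 row2 -> MISS (open row2); precharges=3

Answer: M M M H H M M M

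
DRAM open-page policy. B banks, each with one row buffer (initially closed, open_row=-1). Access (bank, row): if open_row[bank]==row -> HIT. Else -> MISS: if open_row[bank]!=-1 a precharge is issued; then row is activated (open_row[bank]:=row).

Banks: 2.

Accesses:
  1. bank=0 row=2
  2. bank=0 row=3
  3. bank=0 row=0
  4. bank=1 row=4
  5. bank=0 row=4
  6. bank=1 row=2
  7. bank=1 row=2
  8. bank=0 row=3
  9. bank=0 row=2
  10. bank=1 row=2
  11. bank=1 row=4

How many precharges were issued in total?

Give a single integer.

Acc 1: bank0 row2 -> MISS (open row2); precharges=0
Acc 2: bank0 row3 -> MISS (open row3); precharges=1
Acc 3: bank0 row0 -> MISS (open row0); precharges=2
Acc 4: bank1 row4 -> MISS (open row4); precharges=2
Acc 5: bank0 row4 -> MISS (open row4); precharges=3
Acc 6: bank1 row2 -> MISS (open row2); precharges=4
Acc 7: bank1 row2 -> HIT
Acc 8: bank0 row3 -> MISS (open row3); precharges=5
Acc 9: bank0 row2 -> MISS (open row2); precharges=6
Acc 10: bank1 row2 -> HIT
Acc 11: bank1 row4 -> MISS (open row4); precharges=7

Answer: 7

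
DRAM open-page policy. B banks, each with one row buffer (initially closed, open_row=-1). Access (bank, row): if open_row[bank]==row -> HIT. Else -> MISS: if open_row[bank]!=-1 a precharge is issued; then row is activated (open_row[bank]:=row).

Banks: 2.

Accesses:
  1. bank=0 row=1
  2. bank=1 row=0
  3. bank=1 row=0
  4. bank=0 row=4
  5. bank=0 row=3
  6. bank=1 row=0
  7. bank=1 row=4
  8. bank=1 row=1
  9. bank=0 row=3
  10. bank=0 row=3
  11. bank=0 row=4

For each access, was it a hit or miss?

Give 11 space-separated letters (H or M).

Answer: M M H M M H M M H H M

Derivation:
Acc 1: bank0 row1 -> MISS (open row1); precharges=0
Acc 2: bank1 row0 -> MISS (open row0); precharges=0
Acc 3: bank1 row0 -> HIT
Acc 4: bank0 row4 -> MISS (open row4); precharges=1
Acc 5: bank0 row3 -> MISS (open row3); precharges=2
Acc 6: bank1 row0 -> HIT
Acc 7: bank1 row4 -> MISS (open row4); precharges=3
Acc 8: bank1 row1 -> MISS (open row1); precharges=4
Acc 9: bank0 row3 -> HIT
Acc 10: bank0 row3 -> HIT
Acc 11: bank0 row4 -> MISS (open row4); precharges=5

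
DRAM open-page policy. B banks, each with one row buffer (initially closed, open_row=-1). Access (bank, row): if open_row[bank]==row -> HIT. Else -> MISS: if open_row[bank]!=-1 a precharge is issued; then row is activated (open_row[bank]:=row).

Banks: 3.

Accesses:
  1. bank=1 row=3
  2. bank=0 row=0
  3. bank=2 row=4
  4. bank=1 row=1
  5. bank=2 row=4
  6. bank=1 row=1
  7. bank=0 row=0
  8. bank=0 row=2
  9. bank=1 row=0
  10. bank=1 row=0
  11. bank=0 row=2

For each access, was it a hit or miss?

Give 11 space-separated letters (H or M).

Acc 1: bank1 row3 -> MISS (open row3); precharges=0
Acc 2: bank0 row0 -> MISS (open row0); precharges=0
Acc 3: bank2 row4 -> MISS (open row4); precharges=0
Acc 4: bank1 row1 -> MISS (open row1); precharges=1
Acc 5: bank2 row4 -> HIT
Acc 6: bank1 row1 -> HIT
Acc 7: bank0 row0 -> HIT
Acc 8: bank0 row2 -> MISS (open row2); precharges=2
Acc 9: bank1 row0 -> MISS (open row0); precharges=3
Acc 10: bank1 row0 -> HIT
Acc 11: bank0 row2 -> HIT

Answer: M M M M H H H M M H H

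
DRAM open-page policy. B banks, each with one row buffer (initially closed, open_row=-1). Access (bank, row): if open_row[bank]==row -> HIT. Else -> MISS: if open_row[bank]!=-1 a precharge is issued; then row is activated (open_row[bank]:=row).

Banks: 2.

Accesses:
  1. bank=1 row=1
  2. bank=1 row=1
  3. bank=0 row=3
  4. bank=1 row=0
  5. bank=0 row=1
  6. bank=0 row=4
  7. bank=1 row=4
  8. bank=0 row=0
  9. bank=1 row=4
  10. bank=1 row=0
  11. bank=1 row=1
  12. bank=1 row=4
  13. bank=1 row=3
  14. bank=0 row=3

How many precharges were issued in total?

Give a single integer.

Acc 1: bank1 row1 -> MISS (open row1); precharges=0
Acc 2: bank1 row1 -> HIT
Acc 3: bank0 row3 -> MISS (open row3); precharges=0
Acc 4: bank1 row0 -> MISS (open row0); precharges=1
Acc 5: bank0 row1 -> MISS (open row1); precharges=2
Acc 6: bank0 row4 -> MISS (open row4); precharges=3
Acc 7: bank1 row4 -> MISS (open row4); precharges=4
Acc 8: bank0 row0 -> MISS (open row0); precharges=5
Acc 9: bank1 row4 -> HIT
Acc 10: bank1 row0 -> MISS (open row0); precharges=6
Acc 11: bank1 row1 -> MISS (open row1); precharges=7
Acc 12: bank1 row4 -> MISS (open row4); precharges=8
Acc 13: bank1 row3 -> MISS (open row3); precharges=9
Acc 14: bank0 row3 -> MISS (open row3); precharges=10

Answer: 10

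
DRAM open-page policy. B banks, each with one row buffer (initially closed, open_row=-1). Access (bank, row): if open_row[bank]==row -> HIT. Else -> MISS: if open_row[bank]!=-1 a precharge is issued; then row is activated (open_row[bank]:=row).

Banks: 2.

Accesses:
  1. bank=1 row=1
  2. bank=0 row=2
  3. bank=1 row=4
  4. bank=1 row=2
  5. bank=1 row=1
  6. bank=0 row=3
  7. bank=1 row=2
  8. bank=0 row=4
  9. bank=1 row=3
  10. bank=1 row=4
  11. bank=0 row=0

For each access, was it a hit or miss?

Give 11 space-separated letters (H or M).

Answer: M M M M M M M M M M M

Derivation:
Acc 1: bank1 row1 -> MISS (open row1); precharges=0
Acc 2: bank0 row2 -> MISS (open row2); precharges=0
Acc 3: bank1 row4 -> MISS (open row4); precharges=1
Acc 4: bank1 row2 -> MISS (open row2); precharges=2
Acc 5: bank1 row1 -> MISS (open row1); precharges=3
Acc 6: bank0 row3 -> MISS (open row3); precharges=4
Acc 7: bank1 row2 -> MISS (open row2); precharges=5
Acc 8: bank0 row4 -> MISS (open row4); precharges=6
Acc 9: bank1 row3 -> MISS (open row3); precharges=7
Acc 10: bank1 row4 -> MISS (open row4); precharges=8
Acc 11: bank0 row0 -> MISS (open row0); precharges=9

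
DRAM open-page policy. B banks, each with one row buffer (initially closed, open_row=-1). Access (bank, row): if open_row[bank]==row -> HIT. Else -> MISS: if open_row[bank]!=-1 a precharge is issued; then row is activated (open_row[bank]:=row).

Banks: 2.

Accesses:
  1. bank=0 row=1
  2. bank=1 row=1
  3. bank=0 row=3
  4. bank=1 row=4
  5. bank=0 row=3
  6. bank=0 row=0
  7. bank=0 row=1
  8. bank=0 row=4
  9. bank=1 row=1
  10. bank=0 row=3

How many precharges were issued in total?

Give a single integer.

Acc 1: bank0 row1 -> MISS (open row1); precharges=0
Acc 2: bank1 row1 -> MISS (open row1); precharges=0
Acc 3: bank0 row3 -> MISS (open row3); precharges=1
Acc 4: bank1 row4 -> MISS (open row4); precharges=2
Acc 5: bank0 row3 -> HIT
Acc 6: bank0 row0 -> MISS (open row0); precharges=3
Acc 7: bank0 row1 -> MISS (open row1); precharges=4
Acc 8: bank0 row4 -> MISS (open row4); precharges=5
Acc 9: bank1 row1 -> MISS (open row1); precharges=6
Acc 10: bank0 row3 -> MISS (open row3); precharges=7

Answer: 7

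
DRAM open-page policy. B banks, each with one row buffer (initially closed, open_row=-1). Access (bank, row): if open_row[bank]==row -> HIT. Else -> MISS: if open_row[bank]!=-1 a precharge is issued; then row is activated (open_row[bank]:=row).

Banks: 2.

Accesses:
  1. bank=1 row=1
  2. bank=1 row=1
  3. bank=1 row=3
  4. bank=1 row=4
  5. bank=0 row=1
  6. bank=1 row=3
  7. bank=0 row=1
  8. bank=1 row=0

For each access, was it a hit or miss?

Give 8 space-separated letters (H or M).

Acc 1: bank1 row1 -> MISS (open row1); precharges=0
Acc 2: bank1 row1 -> HIT
Acc 3: bank1 row3 -> MISS (open row3); precharges=1
Acc 4: bank1 row4 -> MISS (open row4); precharges=2
Acc 5: bank0 row1 -> MISS (open row1); precharges=2
Acc 6: bank1 row3 -> MISS (open row3); precharges=3
Acc 7: bank0 row1 -> HIT
Acc 8: bank1 row0 -> MISS (open row0); precharges=4

Answer: M H M M M M H M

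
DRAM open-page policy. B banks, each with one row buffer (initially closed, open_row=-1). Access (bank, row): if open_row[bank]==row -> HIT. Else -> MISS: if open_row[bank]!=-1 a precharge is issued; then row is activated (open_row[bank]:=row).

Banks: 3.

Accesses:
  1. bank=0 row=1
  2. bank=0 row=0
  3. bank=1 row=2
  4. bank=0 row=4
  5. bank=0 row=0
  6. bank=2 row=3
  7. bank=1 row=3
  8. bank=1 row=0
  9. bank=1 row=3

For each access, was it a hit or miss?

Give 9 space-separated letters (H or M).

Answer: M M M M M M M M M

Derivation:
Acc 1: bank0 row1 -> MISS (open row1); precharges=0
Acc 2: bank0 row0 -> MISS (open row0); precharges=1
Acc 3: bank1 row2 -> MISS (open row2); precharges=1
Acc 4: bank0 row4 -> MISS (open row4); precharges=2
Acc 5: bank0 row0 -> MISS (open row0); precharges=3
Acc 6: bank2 row3 -> MISS (open row3); precharges=3
Acc 7: bank1 row3 -> MISS (open row3); precharges=4
Acc 8: bank1 row0 -> MISS (open row0); precharges=5
Acc 9: bank1 row3 -> MISS (open row3); precharges=6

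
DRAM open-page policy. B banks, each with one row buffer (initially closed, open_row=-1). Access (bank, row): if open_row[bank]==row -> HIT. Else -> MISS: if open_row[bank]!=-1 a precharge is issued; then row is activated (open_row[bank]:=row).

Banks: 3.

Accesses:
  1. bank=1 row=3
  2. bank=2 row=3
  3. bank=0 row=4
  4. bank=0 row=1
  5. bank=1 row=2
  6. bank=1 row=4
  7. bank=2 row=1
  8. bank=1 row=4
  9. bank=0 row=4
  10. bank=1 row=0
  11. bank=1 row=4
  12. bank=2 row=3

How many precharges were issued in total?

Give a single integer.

Answer: 8

Derivation:
Acc 1: bank1 row3 -> MISS (open row3); precharges=0
Acc 2: bank2 row3 -> MISS (open row3); precharges=0
Acc 3: bank0 row4 -> MISS (open row4); precharges=0
Acc 4: bank0 row1 -> MISS (open row1); precharges=1
Acc 5: bank1 row2 -> MISS (open row2); precharges=2
Acc 6: bank1 row4 -> MISS (open row4); precharges=3
Acc 7: bank2 row1 -> MISS (open row1); precharges=4
Acc 8: bank1 row4 -> HIT
Acc 9: bank0 row4 -> MISS (open row4); precharges=5
Acc 10: bank1 row0 -> MISS (open row0); precharges=6
Acc 11: bank1 row4 -> MISS (open row4); precharges=7
Acc 12: bank2 row3 -> MISS (open row3); precharges=8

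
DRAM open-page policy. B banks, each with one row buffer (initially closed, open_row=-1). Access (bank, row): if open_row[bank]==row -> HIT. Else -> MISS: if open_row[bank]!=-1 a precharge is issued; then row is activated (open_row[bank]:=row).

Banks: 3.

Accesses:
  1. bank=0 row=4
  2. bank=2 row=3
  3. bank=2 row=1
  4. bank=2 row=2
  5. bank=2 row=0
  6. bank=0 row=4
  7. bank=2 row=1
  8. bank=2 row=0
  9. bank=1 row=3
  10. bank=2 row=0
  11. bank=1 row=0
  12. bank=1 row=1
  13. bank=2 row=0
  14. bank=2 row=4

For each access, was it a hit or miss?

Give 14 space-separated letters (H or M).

Acc 1: bank0 row4 -> MISS (open row4); precharges=0
Acc 2: bank2 row3 -> MISS (open row3); precharges=0
Acc 3: bank2 row1 -> MISS (open row1); precharges=1
Acc 4: bank2 row2 -> MISS (open row2); precharges=2
Acc 5: bank2 row0 -> MISS (open row0); precharges=3
Acc 6: bank0 row4 -> HIT
Acc 7: bank2 row1 -> MISS (open row1); precharges=4
Acc 8: bank2 row0 -> MISS (open row0); precharges=5
Acc 9: bank1 row3 -> MISS (open row3); precharges=5
Acc 10: bank2 row0 -> HIT
Acc 11: bank1 row0 -> MISS (open row0); precharges=6
Acc 12: bank1 row1 -> MISS (open row1); precharges=7
Acc 13: bank2 row0 -> HIT
Acc 14: bank2 row4 -> MISS (open row4); precharges=8

Answer: M M M M M H M M M H M M H M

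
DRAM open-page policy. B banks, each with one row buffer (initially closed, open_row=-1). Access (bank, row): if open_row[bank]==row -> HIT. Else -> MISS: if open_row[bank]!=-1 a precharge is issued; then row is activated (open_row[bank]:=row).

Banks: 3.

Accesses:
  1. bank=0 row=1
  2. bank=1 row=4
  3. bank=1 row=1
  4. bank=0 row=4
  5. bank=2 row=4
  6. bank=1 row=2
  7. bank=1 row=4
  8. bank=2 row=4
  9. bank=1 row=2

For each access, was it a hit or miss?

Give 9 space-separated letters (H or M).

Acc 1: bank0 row1 -> MISS (open row1); precharges=0
Acc 2: bank1 row4 -> MISS (open row4); precharges=0
Acc 3: bank1 row1 -> MISS (open row1); precharges=1
Acc 4: bank0 row4 -> MISS (open row4); precharges=2
Acc 5: bank2 row4 -> MISS (open row4); precharges=2
Acc 6: bank1 row2 -> MISS (open row2); precharges=3
Acc 7: bank1 row4 -> MISS (open row4); precharges=4
Acc 8: bank2 row4 -> HIT
Acc 9: bank1 row2 -> MISS (open row2); precharges=5

Answer: M M M M M M M H M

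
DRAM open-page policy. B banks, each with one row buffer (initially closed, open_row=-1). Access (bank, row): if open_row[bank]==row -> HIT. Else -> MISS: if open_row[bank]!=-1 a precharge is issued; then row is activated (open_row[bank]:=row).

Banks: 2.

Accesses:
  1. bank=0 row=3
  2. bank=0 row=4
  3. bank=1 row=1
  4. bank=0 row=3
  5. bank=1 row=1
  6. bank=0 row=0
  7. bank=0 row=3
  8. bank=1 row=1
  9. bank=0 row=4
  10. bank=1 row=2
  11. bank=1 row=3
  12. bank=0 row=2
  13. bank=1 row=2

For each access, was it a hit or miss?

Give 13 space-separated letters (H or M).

Acc 1: bank0 row3 -> MISS (open row3); precharges=0
Acc 2: bank0 row4 -> MISS (open row4); precharges=1
Acc 3: bank1 row1 -> MISS (open row1); precharges=1
Acc 4: bank0 row3 -> MISS (open row3); precharges=2
Acc 5: bank1 row1 -> HIT
Acc 6: bank0 row0 -> MISS (open row0); precharges=3
Acc 7: bank0 row3 -> MISS (open row3); precharges=4
Acc 8: bank1 row1 -> HIT
Acc 9: bank0 row4 -> MISS (open row4); precharges=5
Acc 10: bank1 row2 -> MISS (open row2); precharges=6
Acc 11: bank1 row3 -> MISS (open row3); precharges=7
Acc 12: bank0 row2 -> MISS (open row2); precharges=8
Acc 13: bank1 row2 -> MISS (open row2); precharges=9

Answer: M M M M H M M H M M M M M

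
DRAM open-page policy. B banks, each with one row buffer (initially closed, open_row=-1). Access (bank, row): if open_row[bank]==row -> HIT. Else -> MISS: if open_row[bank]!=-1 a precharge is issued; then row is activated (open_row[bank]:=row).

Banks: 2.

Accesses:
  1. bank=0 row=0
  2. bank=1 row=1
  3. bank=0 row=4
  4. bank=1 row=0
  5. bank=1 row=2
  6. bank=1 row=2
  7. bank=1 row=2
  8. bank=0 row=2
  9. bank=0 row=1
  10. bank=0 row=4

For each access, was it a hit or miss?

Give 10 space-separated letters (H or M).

Answer: M M M M M H H M M M

Derivation:
Acc 1: bank0 row0 -> MISS (open row0); precharges=0
Acc 2: bank1 row1 -> MISS (open row1); precharges=0
Acc 3: bank0 row4 -> MISS (open row4); precharges=1
Acc 4: bank1 row0 -> MISS (open row0); precharges=2
Acc 5: bank1 row2 -> MISS (open row2); precharges=3
Acc 6: bank1 row2 -> HIT
Acc 7: bank1 row2 -> HIT
Acc 8: bank0 row2 -> MISS (open row2); precharges=4
Acc 9: bank0 row1 -> MISS (open row1); precharges=5
Acc 10: bank0 row4 -> MISS (open row4); precharges=6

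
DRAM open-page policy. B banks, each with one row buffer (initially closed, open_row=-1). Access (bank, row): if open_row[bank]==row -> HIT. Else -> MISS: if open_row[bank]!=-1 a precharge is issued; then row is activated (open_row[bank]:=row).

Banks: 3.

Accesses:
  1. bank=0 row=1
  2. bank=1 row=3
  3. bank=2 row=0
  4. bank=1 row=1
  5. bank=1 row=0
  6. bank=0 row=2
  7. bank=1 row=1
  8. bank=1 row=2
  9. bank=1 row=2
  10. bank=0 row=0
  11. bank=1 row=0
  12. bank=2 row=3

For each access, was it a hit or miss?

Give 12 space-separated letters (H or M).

Answer: M M M M M M M M H M M M

Derivation:
Acc 1: bank0 row1 -> MISS (open row1); precharges=0
Acc 2: bank1 row3 -> MISS (open row3); precharges=0
Acc 3: bank2 row0 -> MISS (open row0); precharges=0
Acc 4: bank1 row1 -> MISS (open row1); precharges=1
Acc 5: bank1 row0 -> MISS (open row0); precharges=2
Acc 6: bank0 row2 -> MISS (open row2); precharges=3
Acc 7: bank1 row1 -> MISS (open row1); precharges=4
Acc 8: bank1 row2 -> MISS (open row2); precharges=5
Acc 9: bank1 row2 -> HIT
Acc 10: bank0 row0 -> MISS (open row0); precharges=6
Acc 11: bank1 row0 -> MISS (open row0); precharges=7
Acc 12: bank2 row3 -> MISS (open row3); precharges=8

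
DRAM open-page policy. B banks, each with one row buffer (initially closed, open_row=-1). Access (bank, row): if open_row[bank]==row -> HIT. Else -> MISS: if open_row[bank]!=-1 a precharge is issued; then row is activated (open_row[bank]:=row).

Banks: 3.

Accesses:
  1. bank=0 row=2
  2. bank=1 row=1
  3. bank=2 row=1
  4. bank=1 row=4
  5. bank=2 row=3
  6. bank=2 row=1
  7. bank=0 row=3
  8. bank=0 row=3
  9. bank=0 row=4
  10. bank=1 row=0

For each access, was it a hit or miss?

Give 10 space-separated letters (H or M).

Acc 1: bank0 row2 -> MISS (open row2); precharges=0
Acc 2: bank1 row1 -> MISS (open row1); precharges=0
Acc 3: bank2 row1 -> MISS (open row1); precharges=0
Acc 4: bank1 row4 -> MISS (open row4); precharges=1
Acc 5: bank2 row3 -> MISS (open row3); precharges=2
Acc 6: bank2 row1 -> MISS (open row1); precharges=3
Acc 7: bank0 row3 -> MISS (open row3); precharges=4
Acc 8: bank0 row3 -> HIT
Acc 9: bank0 row4 -> MISS (open row4); precharges=5
Acc 10: bank1 row0 -> MISS (open row0); precharges=6

Answer: M M M M M M M H M M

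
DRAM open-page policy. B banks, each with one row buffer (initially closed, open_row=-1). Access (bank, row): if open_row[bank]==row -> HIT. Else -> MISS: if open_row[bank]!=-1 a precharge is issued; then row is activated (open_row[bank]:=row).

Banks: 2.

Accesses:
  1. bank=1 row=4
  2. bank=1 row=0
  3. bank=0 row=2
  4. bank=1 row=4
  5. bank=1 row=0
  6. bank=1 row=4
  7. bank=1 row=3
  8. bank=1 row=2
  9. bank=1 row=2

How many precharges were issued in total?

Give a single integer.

Answer: 6

Derivation:
Acc 1: bank1 row4 -> MISS (open row4); precharges=0
Acc 2: bank1 row0 -> MISS (open row0); precharges=1
Acc 3: bank0 row2 -> MISS (open row2); precharges=1
Acc 4: bank1 row4 -> MISS (open row4); precharges=2
Acc 5: bank1 row0 -> MISS (open row0); precharges=3
Acc 6: bank1 row4 -> MISS (open row4); precharges=4
Acc 7: bank1 row3 -> MISS (open row3); precharges=5
Acc 8: bank1 row2 -> MISS (open row2); precharges=6
Acc 9: bank1 row2 -> HIT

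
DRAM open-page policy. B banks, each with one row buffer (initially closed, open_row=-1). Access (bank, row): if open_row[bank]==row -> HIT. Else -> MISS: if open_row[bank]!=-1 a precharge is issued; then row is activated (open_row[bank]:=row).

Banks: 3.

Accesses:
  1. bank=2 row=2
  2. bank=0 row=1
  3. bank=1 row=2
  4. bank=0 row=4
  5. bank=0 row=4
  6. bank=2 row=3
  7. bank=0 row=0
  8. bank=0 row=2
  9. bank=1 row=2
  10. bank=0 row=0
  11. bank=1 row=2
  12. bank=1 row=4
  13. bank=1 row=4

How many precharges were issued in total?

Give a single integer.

Acc 1: bank2 row2 -> MISS (open row2); precharges=0
Acc 2: bank0 row1 -> MISS (open row1); precharges=0
Acc 3: bank1 row2 -> MISS (open row2); precharges=0
Acc 4: bank0 row4 -> MISS (open row4); precharges=1
Acc 5: bank0 row4 -> HIT
Acc 6: bank2 row3 -> MISS (open row3); precharges=2
Acc 7: bank0 row0 -> MISS (open row0); precharges=3
Acc 8: bank0 row2 -> MISS (open row2); precharges=4
Acc 9: bank1 row2 -> HIT
Acc 10: bank0 row0 -> MISS (open row0); precharges=5
Acc 11: bank1 row2 -> HIT
Acc 12: bank1 row4 -> MISS (open row4); precharges=6
Acc 13: bank1 row4 -> HIT

Answer: 6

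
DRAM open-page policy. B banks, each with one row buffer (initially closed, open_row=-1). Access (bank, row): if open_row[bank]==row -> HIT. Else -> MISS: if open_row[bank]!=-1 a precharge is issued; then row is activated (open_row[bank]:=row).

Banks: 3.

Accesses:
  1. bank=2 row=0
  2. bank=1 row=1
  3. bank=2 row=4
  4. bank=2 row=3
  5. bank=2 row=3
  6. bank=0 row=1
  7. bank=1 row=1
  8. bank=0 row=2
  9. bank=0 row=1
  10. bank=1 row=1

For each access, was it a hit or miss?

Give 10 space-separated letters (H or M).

Answer: M M M M H M H M M H

Derivation:
Acc 1: bank2 row0 -> MISS (open row0); precharges=0
Acc 2: bank1 row1 -> MISS (open row1); precharges=0
Acc 3: bank2 row4 -> MISS (open row4); precharges=1
Acc 4: bank2 row3 -> MISS (open row3); precharges=2
Acc 5: bank2 row3 -> HIT
Acc 6: bank0 row1 -> MISS (open row1); precharges=2
Acc 7: bank1 row1 -> HIT
Acc 8: bank0 row2 -> MISS (open row2); precharges=3
Acc 9: bank0 row1 -> MISS (open row1); precharges=4
Acc 10: bank1 row1 -> HIT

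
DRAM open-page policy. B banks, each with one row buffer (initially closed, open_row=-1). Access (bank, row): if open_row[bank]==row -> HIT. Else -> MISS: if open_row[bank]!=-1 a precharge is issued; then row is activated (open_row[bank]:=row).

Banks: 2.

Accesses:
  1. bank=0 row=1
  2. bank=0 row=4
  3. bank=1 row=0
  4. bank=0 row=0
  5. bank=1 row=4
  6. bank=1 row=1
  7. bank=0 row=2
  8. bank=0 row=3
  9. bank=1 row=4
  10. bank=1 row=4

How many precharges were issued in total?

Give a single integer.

Answer: 7

Derivation:
Acc 1: bank0 row1 -> MISS (open row1); precharges=0
Acc 2: bank0 row4 -> MISS (open row4); precharges=1
Acc 3: bank1 row0 -> MISS (open row0); precharges=1
Acc 4: bank0 row0 -> MISS (open row0); precharges=2
Acc 5: bank1 row4 -> MISS (open row4); precharges=3
Acc 6: bank1 row1 -> MISS (open row1); precharges=4
Acc 7: bank0 row2 -> MISS (open row2); precharges=5
Acc 8: bank0 row3 -> MISS (open row3); precharges=6
Acc 9: bank1 row4 -> MISS (open row4); precharges=7
Acc 10: bank1 row4 -> HIT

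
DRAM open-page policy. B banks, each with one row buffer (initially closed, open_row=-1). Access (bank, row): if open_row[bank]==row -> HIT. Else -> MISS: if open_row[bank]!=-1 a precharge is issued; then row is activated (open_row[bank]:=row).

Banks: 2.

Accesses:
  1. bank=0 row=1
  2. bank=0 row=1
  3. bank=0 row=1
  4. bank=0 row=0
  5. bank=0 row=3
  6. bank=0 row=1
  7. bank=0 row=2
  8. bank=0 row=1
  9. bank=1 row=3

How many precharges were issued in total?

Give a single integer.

Acc 1: bank0 row1 -> MISS (open row1); precharges=0
Acc 2: bank0 row1 -> HIT
Acc 3: bank0 row1 -> HIT
Acc 4: bank0 row0 -> MISS (open row0); precharges=1
Acc 5: bank0 row3 -> MISS (open row3); precharges=2
Acc 6: bank0 row1 -> MISS (open row1); precharges=3
Acc 7: bank0 row2 -> MISS (open row2); precharges=4
Acc 8: bank0 row1 -> MISS (open row1); precharges=5
Acc 9: bank1 row3 -> MISS (open row3); precharges=5

Answer: 5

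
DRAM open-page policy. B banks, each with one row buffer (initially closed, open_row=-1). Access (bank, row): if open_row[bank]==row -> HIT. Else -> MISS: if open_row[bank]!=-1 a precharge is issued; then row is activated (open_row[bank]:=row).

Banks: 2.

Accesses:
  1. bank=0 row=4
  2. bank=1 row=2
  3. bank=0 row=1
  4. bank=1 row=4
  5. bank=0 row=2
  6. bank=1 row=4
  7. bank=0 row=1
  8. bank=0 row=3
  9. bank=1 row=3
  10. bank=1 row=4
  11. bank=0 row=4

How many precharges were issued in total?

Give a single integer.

Answer: 8

Derivation:
Acc 1: bank0 row4 -> MISS (open row4); precharges=0
Acc 2: bank1 row2 -> MISS (open row2); precharges=0
Acc 3: bank0 row1 -> MISS (open row1); precharges=1
Acc 4: bank1 row4 -> MISS (open row4); precharges=2
Acc 5: bank0 row2 -> MISS (open row2); precharges=3
Acc 6: bank1 row4 -> HIT
Acc 7: bank0 row1 -> MISS (open row1); precharges=4
Acc 8: bank0 row3 -> MISS (open row3); precharges=5
Acc 9: bank1 row3 -> MISS (open row3); precharges=6
Acc 10: bank1 row4 -> MISS (open row4); precharges=7
Acc 11: bank0 row4 -> MISS (open row4); precharges=8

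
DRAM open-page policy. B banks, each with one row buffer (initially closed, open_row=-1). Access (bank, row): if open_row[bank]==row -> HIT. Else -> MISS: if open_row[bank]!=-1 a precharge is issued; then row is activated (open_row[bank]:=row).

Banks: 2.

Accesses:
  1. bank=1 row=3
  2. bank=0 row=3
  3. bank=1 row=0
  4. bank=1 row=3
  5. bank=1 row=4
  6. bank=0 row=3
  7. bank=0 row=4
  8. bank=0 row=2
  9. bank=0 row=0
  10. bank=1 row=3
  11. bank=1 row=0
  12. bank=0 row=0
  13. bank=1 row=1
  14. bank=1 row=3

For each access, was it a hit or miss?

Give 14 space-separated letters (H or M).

Answer: M M M M M H M M M M M H M M

Derivation:
Acc 1: bank1 row3 -> MISS (open row3); precharges=0
Acc 2: bank0 row3 -> MISS (open row3); precharges=0
Acc 3: bank1 row0 -> MISS (open row0); precharges=1
Acc 4: bank1 row3 -> MISS (open row3); precharges=2
Acc 5: bank1 row4 -> MISS (open row4); precharges=3
Acc 6: bank0 row3 -> HIT
Acc 7: bank0 row4 -> MISS (open row4); precharges=4
Acc 8: bank0 row2 -> MISS (open row2); precharges=5
Acc 9: bank0 row0 -> MISS (open row0); precharges=6
Acc 10: bank1 row3 -> MISS (open row3); precharges=7
Acc 11: bank1 row0 -> MISS (open row0); precharges=8
Acc 12: bank0 row0 -> HIT
Acc 13: bank1 row1 -> MISS (open row1); precharges=9
Acc 14: bank1 row3 -> MISS (open row3); precharges=10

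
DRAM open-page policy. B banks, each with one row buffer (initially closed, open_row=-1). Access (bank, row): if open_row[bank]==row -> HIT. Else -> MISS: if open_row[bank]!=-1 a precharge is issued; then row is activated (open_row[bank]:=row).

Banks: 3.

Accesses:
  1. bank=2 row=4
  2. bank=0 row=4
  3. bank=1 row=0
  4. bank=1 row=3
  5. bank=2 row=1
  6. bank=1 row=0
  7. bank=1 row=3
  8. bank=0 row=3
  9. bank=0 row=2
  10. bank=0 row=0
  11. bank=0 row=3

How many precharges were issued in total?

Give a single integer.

Answer: 8

Derivation:
Acc 1: bank2 row4 -> MISS (open row4); precharges=0
Acc 2: bank0 row4 -> MISS (open row4); precharges=0
Acc 3: bank1 row0 -> MISS (open row0); precharges=0
Acc 4: bank1 row3 -> MISS (open row3); precharges=1
Acc 5: bank2 row1 -> MISS (open row1); precharges=2
Acc 6: bank1 row0 -> MISS (open row0); precharges=3
Acc 7: bank1 row3 -> MISS (open row3); precharges=4
Acc 8: bank0 row3 -> MISS (open row3); precharges=5
Acc 9: bank0 row2 -> MISS (open row2); precharges=6
Acc 10: bank0 row0 -> MISS (open row0); precharges=7
Acc 11: bank0 row3 -> MISS (open row3); precharges=8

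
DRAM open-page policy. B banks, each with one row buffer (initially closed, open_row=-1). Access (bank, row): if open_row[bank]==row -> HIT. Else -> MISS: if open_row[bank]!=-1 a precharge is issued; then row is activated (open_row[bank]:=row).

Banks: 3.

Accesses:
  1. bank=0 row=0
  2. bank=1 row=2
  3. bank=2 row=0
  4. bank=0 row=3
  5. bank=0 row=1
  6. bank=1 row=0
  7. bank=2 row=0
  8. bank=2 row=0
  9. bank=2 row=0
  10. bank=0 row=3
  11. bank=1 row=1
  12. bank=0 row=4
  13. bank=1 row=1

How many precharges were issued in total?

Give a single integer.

Acc 1: bank0 row0 -> MISS (open row0); precharges=0
Acc 2: bank1 row2 -> MISS (open row2); precharges=0
Acc 3: bank2 row0 -> MISS (open row0); precharges=0
Acc 4: bank0 row3 -> MISS (open row3); precharges=1
Acc 5: bank0 row1 -> MISS (open row1); precharges=2
Acc 6: bank1 row0 -> MISS (open row0); precharges=3
Acc 7: bank2 row0 -> HIT
Acc 8: bank2 row0 -> HIT
Acc 9: bank2 row0 -> HIT
Acc 10: bank0 row3 -> MISS (open row3); precharges=4
Acc 11: bank1 row1 -> MISS (open row1); precharges=5
Acc 12: bank0 row4 -> MISS (open row4); precharges=6
Acc 13: bank1 row1 -> HIT

Answer: 6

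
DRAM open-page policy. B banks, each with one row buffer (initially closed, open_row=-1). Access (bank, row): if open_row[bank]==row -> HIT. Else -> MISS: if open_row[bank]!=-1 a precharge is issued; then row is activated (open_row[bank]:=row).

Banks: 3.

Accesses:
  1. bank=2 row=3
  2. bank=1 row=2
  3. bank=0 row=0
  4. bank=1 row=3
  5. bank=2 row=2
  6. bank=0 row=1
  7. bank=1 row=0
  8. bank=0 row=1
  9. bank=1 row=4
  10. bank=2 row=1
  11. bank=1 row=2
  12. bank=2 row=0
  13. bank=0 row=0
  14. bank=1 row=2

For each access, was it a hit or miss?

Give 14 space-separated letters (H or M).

Answer: M M M M M M M H M M M M M H

Derivation:
Acc 1: bank2 row3 -> MISS (open row3); precharges=0
Acc 2: bank1 row2 -> MISS (open row2); precharges=0
Acc 3: bank0 row0 -> MISS (open row0); precharges=0
Acc 4: bank1 row3 -> MISS (open row3); precharges=1
Acc 5: bank2 row2 -> MISS (open row2); precharges=2
Acc 6: bank0 row1 -> MISS (open row1); precharges=3
Acc 7: bank1 row0 -> MISS (open row0); precharges=4
Acc 8: bank0 row1 -> HIT
Acc 9: bank1 row4 -> MISS (open row4); precharges=5
Acc 10: bank2 row1 -> MISS (open row1); precharges=6
Acc 11: bank1 row2 -> MISS (open row2); precharges=7
Acc 12: bank2 row0 -> MISS (open row0); precharges=8
Acc 13: bank0 row0 -> MISS (open row0); precharges=9
Acc 14: bank1 row2 -> HIT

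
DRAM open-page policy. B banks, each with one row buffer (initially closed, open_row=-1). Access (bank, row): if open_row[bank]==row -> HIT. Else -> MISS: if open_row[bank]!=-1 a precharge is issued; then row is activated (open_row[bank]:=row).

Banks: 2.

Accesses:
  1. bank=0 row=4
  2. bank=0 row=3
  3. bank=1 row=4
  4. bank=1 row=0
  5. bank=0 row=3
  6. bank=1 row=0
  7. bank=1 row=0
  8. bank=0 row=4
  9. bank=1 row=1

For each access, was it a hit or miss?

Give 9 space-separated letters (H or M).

Answer: M M M M H H H M M

Derivation:
Acc 1: bank0 row4 -> MISS (open row4); precharges=0
Acc 2: bank0 row3 -> MISS (open row3); precharges=1
Acc 3: bank1 row4 -> MISS (open row4); precharges=1
Acc 4: bank1 row0 -> MISS (open row0); precharges=2
Acc 5: bank0 row3 -> HIT
Acc 6: bank1 row0 -> HIT
Acc 7: bank1 row0 -> HIT
Acc 8: bank0 row4 -> MISS (open row4); precharges=3
Acc 9: bank1 row1 -> MISS (open row1); precharges=4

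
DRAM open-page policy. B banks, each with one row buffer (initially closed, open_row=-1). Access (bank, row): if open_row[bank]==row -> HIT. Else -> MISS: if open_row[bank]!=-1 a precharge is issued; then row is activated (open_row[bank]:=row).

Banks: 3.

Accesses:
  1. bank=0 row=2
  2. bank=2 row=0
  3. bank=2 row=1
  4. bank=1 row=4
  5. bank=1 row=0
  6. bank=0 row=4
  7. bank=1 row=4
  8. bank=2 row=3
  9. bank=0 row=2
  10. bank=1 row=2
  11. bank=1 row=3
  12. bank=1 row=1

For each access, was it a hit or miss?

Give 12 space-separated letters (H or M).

Acc 1: bank0 row2 -> MISS (open row2); precharges=0
Acc 2: bank2 row0 -> MISS (open row0); precharges=0
Acc 3: bank2 row1 -> MISS (open row1); precharges=1
Acc 4: bank1 row4 -> MISS (open row4); precharges=1
Acc 5: bank1 row0 -> MISS (open row0); precharges=2
Acc 6: bank0 row4 -> MISS (open row4); precharges=3
Acc 7: bank1 row4 -> MISS (open row4); precharges=4
Acc 8: bank2 row3 -> MISS (open row3); precharges=5
Acc 9: bank0 row2 -> MISS (open row2); precharges=6
Acc 10: bank1 row2 -> MISS (open row2); precharges=7
Acc 11: bank1 row3 -> MISS (open row3); precharges=8
Acc 12: bank1 row1 -> MISS (open row1); precharges=9

Answer: M M M M M M M M M M M M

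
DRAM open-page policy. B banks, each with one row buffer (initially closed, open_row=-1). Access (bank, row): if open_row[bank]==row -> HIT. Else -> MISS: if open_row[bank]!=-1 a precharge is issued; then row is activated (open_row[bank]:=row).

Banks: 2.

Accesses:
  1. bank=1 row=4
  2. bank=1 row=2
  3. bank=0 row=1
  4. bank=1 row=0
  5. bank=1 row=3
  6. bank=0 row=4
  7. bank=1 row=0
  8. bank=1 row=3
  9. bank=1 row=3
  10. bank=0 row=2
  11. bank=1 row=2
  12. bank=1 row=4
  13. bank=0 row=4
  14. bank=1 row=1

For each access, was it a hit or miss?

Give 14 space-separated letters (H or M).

Acc 1: bank1 row4 -> MISS (open row4); precharges=0
Acc 2: bank1 row2 -> MISS (open row2); precharges=1
Acc 3: bank0 row1 -> MISS (open row1); precharges=1
Acc 4: bank1 row0 -> MISS (open row0); precharges=2
Acc 5: bank1 row3 -> MISS (open row3); precharges=3
Acc 6: bank0 row4 -> MISS (open row4); precharges=4
Acc 7: bank1 row0 -> MISS (open row0); precharges=5
Acc 8: bank1 row3 -> MISS (open row3); precharges=6
Acc 9: bank1 row3 -> HIT
Acc 10: bank0 row2 -> MISS (open row2); precharges=7
Acc 11: bank1 row2 -> MISS (open row2); precharges=8
Acc 12: bank1 row4 -> MISS (open row4); precharges=9
Acc 13: bank0 row4 -> MISS (open row4); precharges=10
Acc 14: bank1 row1 -> MISS (open row1); precharges=11

Answer: M M M M M M M M H M M M M M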